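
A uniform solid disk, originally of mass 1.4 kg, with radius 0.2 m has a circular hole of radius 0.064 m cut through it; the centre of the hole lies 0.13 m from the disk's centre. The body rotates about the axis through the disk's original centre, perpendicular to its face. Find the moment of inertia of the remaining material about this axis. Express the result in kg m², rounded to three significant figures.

0.0253

Unpierced body about its centre: I₀ = (1/2)MR² = (1/2)(1.4)(0.2)² = 0.028 kg m².
The removed disk has mass m = M·(r/R)² = (1.4)(0.064/0.2)² = 0.14336 kg (same uniform areal density).
Its moment of inertia about the rotation axis (parallel-axis theorem): I_hole = (1/2)mr² + md² = (1/2)(0.14336)(0.064)² + (0.14336)(0.13)² = 0.0027164 kg m².
Treating the hole as negative mass, I = I₀ − I_hole = 0.028 − 0.0027164 = 0.025284 kg m².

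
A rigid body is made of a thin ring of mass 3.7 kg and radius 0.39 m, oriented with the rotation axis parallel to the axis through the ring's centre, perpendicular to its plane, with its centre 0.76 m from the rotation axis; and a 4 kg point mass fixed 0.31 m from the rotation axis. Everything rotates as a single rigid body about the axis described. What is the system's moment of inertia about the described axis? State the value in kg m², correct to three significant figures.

Thin ring: I_cm = MR² = (3.7)(0.39)² = 0.56277 kg m²; centre at d = 0.76 m, so the parallel axis theorem gives I = 0.56277 + (3.7)(0.76)² = 2.6999 kg m².
Point mass: I_cm = 0; centre at d = 0.31 m, so the parallel axis theorem gives I = 0 + (4)(0.31)² = 0.3844 kg m².
Total I = 2.6999 + 0.3844 = 3.0843 kg m².

3.08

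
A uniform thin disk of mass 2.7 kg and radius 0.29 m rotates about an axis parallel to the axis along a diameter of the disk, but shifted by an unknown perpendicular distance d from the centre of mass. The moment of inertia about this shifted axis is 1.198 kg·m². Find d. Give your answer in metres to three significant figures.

0.650

About the centre-of-mass axis, I_cm = (1/4)MR² = (1/4)(2.7)(0.29)² = 0.056767 kg·m².
Parallel axis theorem: I = I_cm + Md², so Md² = 1.198 − 0.056767 = 1.1412 kg·m².
d = √(1.1412 / 2.7) = 0.65014 m.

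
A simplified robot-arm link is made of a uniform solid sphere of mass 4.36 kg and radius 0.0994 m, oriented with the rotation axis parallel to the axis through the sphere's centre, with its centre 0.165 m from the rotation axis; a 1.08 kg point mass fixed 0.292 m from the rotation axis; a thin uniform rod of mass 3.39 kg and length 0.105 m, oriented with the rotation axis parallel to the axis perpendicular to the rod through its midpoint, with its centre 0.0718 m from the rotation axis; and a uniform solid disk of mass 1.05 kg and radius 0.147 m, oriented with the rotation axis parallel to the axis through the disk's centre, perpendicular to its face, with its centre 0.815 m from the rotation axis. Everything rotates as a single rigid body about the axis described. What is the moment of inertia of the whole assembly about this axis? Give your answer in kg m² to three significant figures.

Solid sphere: I_cm = (2/5)MR² = (2/5)(4.36)(0.0994)² = 0.017231 kg m²; centre at d = 0.165 m, so the parallel axis theorem gives I = 0.017231 + (4.36)(0.165)² = 0.13593 kg m².
Point mass: I_cm = 0; centre at d = 0.292 m, so the parallel axis theorem gives I = 0 + (1.08)(0.292)² = 0.092085 kg m².
Thin rod: I_cm = (1/12)ML² = (1/12)(3.39)(0.105)² = 0.0031146 kg m²; centre at d = 0.0718 m, so the parallel axis theorem gives I = 0.0031146 + (3.39)(0.0718)² = 0.020591 kg m².
Solid disk: I_cm = (1/2)MR² = (1/2)(1.05)(0.147)² = 0.011345 kg m²; centre at d = 0.815 m, so the parallel axis theorem gives I = 0.011345 + (1.05)(0.815)² = 0.70878 kg m².
Total I = 0.13593 + 0.092085 + 0.020591 + 0.70878 = 0.95739 kg m².

0.957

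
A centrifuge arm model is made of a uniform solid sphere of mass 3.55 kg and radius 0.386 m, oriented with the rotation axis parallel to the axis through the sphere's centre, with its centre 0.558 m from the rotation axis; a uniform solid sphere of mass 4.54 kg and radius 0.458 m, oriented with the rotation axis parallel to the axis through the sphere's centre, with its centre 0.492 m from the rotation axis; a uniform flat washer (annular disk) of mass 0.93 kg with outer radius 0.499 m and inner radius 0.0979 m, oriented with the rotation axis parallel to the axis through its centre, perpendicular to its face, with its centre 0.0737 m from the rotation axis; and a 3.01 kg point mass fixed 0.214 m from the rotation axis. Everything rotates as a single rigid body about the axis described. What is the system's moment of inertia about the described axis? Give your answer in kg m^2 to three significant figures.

Solid sphere: I_cm = (2/5)MR² = (2/5)(3.55)(0.386)² = 0.21157 kg m^2; centre at d = 0.558 m, so I = I_cm + Md² gives I = 0.21157 + (3.55)(0.558)² = 1.3169 kg m^2.
Solid sphere: I_cm = (2/5)MR² = (2/5)(4.54)(0.458)² = 0.38093 kg m^2; centre at d = 0.492 m, so I = I_cm + Md² gives I = 0.38093 + (4.54)(0.492)² = 1.4799 kg m^2.
Annular disk: I_cm = (1/2)M(R²+r²) = (1/2)(0.93)[(0.499)² + (0.0979)²] = 0.12024 kg m^2; centre at d = 0.0737 m, so I = I_cm + Md² gives I = 0.12024 + (0.93)(0.0737)² = 0.12529 kg m^2.
Point mass: I_cm = 0; centre at d = 0.214 m, so I = I_cm + Md² gives I = 0 + (3.01)(0.214)² = 0.13785 kg m^2.
Total I = 1.3169 + 1.4799 + 0.12529 + 0.13785 = 3.06 kg m^2.

3.06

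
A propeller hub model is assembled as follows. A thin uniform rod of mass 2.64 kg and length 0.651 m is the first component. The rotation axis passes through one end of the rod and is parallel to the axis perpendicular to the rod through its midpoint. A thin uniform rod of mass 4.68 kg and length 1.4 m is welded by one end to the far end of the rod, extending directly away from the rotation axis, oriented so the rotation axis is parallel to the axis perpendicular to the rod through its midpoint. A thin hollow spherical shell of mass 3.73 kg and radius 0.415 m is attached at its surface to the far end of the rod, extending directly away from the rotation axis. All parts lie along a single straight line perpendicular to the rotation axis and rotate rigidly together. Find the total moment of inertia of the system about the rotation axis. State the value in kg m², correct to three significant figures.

Thin rod: I_cm = (1/12)ML² = (1/12)(2.64)(0.651)² = 0.093236 kg m²; centre at d = 0.3255 m, so the parallel axis theorem gives I = 0.093236 + (2.64)(0.3255)² = 0.37294 kg m².
Thin rod: I_cm = (1/12)ML² = (1/12)(4.68)(1.4)² = 0.7644 kg m²; centre at d = 0.3255 + 0.3255 + 0.7 = 1.351 m, so the parallel axis theorem gives I = 0.7644 + (4.68)(1.351)² = 9.3063 kg m².
Spherical shell: I_cm = (2/3)MR² = (2/3)(3.73)(0.415)² = 0.42827 kg m²; centre at d = 0.3255 + 0.3255 + 0.7 + 0.7 + 0.415 = 2.466 m, so the parallel axis theorem gives I = 0.42827 + (3.73)(2.466)² = 23.111 kg m².
Total I = 0.37294 + 9.3063 + 23.111 = 32.79 kg m².

32.8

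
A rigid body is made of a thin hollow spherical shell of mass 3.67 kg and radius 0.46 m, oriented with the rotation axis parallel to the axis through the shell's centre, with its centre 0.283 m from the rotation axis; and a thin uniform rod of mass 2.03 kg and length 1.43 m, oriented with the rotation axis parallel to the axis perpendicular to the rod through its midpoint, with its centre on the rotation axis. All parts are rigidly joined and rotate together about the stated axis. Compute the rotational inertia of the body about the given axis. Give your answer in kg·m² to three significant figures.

Spherical shell: I_cm = (2/3)MR² = (2/3)(3.67)(0.46)² = 0.51771 kg·m²; centre at d = 0.283 m, so the parallel axis theorem gives I = 0.51771 + (3.67)(0.283)² = 0.81164 kg·m².
Thin rod: I_cm = (1/12)ML² = (1/12)(2.03)(1.43)² = 0.34593 kg·m²; axis through the centre, so I = 0.34593 kg·m².
Total I = 0.81164 + 0.34593 = 1.1576 kg·m².

1.16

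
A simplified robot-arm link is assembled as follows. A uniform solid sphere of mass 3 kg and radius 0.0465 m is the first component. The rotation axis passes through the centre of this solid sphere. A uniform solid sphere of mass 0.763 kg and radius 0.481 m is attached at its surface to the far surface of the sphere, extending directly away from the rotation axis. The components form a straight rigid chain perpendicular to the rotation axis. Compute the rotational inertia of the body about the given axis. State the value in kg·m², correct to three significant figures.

0.286

Solid sphere: I_cm = (2/5)MR² = (2/5)(3)(0.0465)² = 0.0025947 kg·m²; axis through the centre, so I = 0.0025947 kg·m².
Solid sphere: I_cm = (2/5)MR² = (2/5)(0.763)(0.481)² = 0.070611 kg·m²; centre at d = 0.0465 + 0.481 = 0.5275 m, so I = I_cm + Md² gives I = 0.070611 + (0.763)(0.5275)² = 0.28292 kg·m².
Total I = 0.0025947 + 0.28292 = 0.28552 kg·m².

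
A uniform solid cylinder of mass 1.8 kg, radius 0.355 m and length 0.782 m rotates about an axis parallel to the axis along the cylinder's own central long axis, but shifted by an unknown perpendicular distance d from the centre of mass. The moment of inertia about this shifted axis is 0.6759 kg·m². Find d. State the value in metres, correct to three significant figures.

0.559

About the centre-of-mass axis, I_cm = (1/2)MR² = (1/2)(1.8)(0.355)² = 0.11342 kg·m².
Parallel axis theorem: I = I_cm + Md², so Md² = 0.6759 − 0.11342 = 0.56248 kg·m².
d = √(0.56248 / 1.8) = 0.55901 m.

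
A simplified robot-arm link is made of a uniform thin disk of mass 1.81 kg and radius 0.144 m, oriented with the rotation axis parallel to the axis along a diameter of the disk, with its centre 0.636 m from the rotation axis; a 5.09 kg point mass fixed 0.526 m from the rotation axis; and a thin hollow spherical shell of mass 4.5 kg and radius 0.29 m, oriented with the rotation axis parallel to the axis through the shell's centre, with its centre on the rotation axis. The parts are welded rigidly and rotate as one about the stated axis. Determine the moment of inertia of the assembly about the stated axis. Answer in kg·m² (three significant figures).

Thin disk: I_cm = (1/4)MR² = (1/4)(1.81)(0.144)² = 0.009383 kg·m²; centre at d = 0.636 m, so I = I_cm + Md² gives I = 0.009383 + (1.81)(0.636)² = 0.74152 kg·m².
Point mass: I_cm = 0; centre at d = 0.526 m, so I = I_cm + Md² gives I = 0 + (5.09)(0.526)² = 1.4083 kg·m².
Spherical shell: I_cm = (2/3)MR² = (2/3)(4.5)(0.29)² = 0.2523 kg·m²; axis through the centre, so I = 0.2523 kg·m².
Total I = 0.74152 + 1.4083 + 0.2523 = 2.4021 kg·m².

2.40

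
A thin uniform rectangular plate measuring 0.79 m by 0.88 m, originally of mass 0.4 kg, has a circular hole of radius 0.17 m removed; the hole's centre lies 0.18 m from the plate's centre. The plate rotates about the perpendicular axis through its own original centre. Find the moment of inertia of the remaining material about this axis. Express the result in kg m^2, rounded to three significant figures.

0.0442

Unpierced body about its centre: I₀ = (1/12)M(a²+b²) = (1/12)(0.4)[(0.79)² + (0.88)²] = 0.046617 kg m^2.
The removed disk has mass m = M·πr²/(ab) = (0.4)·π(0.17)²/(0.79·0.88) = 0.052239 kg (same uniform areal density).
Its moment of inertia about the rotation axis (parallel-axis theorem): I_hole = (1/2)mr² + md² = (1/2)(0.052239)(0.17)² + (0.052239)(0.18)² = 0.0024474 kg m^2.
Treating the hole as negative mass, I = I₀ − I_hole = 0.046617 − 0.0024474 = 0.044169 kg m^2.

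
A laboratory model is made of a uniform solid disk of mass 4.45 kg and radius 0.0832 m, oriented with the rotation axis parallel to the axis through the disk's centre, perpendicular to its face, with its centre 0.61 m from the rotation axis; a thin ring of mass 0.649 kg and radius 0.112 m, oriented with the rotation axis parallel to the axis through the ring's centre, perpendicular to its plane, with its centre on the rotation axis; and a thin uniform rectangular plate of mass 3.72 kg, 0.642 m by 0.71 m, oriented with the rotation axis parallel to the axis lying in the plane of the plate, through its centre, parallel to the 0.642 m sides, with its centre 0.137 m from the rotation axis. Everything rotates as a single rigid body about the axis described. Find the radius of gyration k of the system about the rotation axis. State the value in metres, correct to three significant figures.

Solid disk: I_cm = (1/2)MR² = (1/2)(4.45)(0.0832)² = 0.015402 kg·m²; centre at d = 0.61 m, so the parallel axis theorem gives I = 0.015402 + (4.45)(0.61)² = 1.6712 kg·m².
Thin ring: I_cm = MR² = (0.649)(0.112)² = 0.0081411 kg·m²; axis through the centre, so I = 0.0081411 kg·m².
Rectangular plate: I_cm = (1/12)Mb² = (1/12)(3.72)(0.71)² = 0.15627 kg·m²; centre at d = 0.137 m, so the parallel axis theorem gives I = 0.15627 + (3.72)(0.137)² = 0.22609 kg·m².
Total I = 1.9055 kg·m²; total mass M = 8.819 kg.
k = √(I/M) = √(1.9055/8.819) = 0.46483 m.

0.465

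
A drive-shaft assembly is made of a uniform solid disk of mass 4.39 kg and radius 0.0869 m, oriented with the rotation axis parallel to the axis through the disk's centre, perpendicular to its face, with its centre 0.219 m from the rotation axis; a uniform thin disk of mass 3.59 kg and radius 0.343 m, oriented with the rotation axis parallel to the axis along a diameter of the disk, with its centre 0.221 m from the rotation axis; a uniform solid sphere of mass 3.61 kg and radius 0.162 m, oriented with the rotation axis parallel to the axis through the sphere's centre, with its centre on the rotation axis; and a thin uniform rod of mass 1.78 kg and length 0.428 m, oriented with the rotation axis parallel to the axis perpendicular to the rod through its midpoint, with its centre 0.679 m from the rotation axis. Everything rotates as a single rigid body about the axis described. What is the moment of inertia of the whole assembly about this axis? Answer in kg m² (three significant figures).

Solid disk: I_cm = (1/2)MR² = (1/2)(4.39)(0.0869)² = 0.016576 kg m²; centre at d = 0.219 m, so I = I_cm + Md² gives I = 0.016576 + (4.39)(0.219)² = 0.22712 kg m².
Thin disk: I_cm = (1/4)MR² = (1/4)(3.59)(0.343)² = 0.10559 kg m²; centre at d = 0.221 m, so I = I_cm + Md² gives I = 0.10559 + (3.59)(0.221)² = 0.28093 kg m².
Solid sphere: I_cm = (2/5)MR² = (2/5)(3.61)(0.162)² = 0.037896 kg m²; axis through the centre, so I = 0.037896 kg m².
Thin rod: I_cm = (1/12)ML² = (1/12)(1.78)(0.428)² = 0.027172 kg m²; centre at d = 0.679 m, so I = I_cm + Md² gives I = 0.027172 + (1.78)(0.679)² = 0.84783 kg m².
Total I = 0.22712 + 0.28093 + 0.037896 + 0.84783 = 1.3938 kg m².

1.39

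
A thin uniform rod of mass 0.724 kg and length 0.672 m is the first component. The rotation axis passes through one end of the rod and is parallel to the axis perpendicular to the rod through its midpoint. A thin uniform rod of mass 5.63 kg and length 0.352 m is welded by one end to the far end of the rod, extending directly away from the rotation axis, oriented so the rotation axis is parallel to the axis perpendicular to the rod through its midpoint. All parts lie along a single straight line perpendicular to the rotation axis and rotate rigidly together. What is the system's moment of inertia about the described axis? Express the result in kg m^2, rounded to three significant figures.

Thin rod: I_cm = (1/12)ML² = (1/12)(0.724)(0.672)² = 0.027246 kg m^2; centre at d = 0.336 m, so I = I_cm + Md² gives I = 0.027246 + (0.724)(0.336)² = 0.10898 kg m^2.
Thin rod: I_cm = (1/12)ML² = (1/12)(5.63)(0.352)² = 0.058132 kg m^2; centre at d = 0.336 + 0.336 + 0.176 = 0.848 m, so I = I_cm + Md² gives I = 0.058132 + (5.63)(0.848)² = 4.1067 kg m^2.
Total I = 0.10898 + 4.1067 = 4.2157 kg m^2.

4.22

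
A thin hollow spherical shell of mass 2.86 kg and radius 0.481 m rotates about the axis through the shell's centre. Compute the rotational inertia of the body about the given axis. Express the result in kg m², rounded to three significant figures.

I_cm = (2/3)MR² = (2/3)(2.86)(0.481)² = 0.44113 kg m²; axis through the centre, so I = 0.44113 kg m².

0.441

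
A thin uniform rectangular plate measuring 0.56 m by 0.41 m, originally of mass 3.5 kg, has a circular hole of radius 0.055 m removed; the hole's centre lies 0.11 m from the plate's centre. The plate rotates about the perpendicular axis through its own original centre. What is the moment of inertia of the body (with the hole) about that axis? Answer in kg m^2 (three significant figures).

0.139

Unpierced body about its centre: I₀ = (1/12)M(a²+b²) = (1/12)(3.5)[(0.56)² + (0.41)²] = 0.1405 kg m^2.
The removed disk has mass m = M·πr²/(ab) = (3.5)·π(0.055)²/(0.56·0.41) = 0.14487 kg (same uniform areal density).
Its moment of inertia about the rotation axis (parallel-axis theorem): I_hole = (1/2)mr² + md² = (1/2)(0.14487)(0.055)² + (0.14487)(0.11)² = 0.001972 kg m^2.
Treating the hole as negative mass, I = I₀ − I_hole = 0.1405 − 0.001972 = 0.13852 kg m^2.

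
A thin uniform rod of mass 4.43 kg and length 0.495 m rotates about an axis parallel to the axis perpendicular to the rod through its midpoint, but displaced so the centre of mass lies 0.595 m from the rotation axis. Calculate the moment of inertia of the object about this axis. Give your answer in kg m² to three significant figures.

1.66

I_cm = (1/12)ML² = (1/12)(4.43)(0.495)² = 0.090455 kg m²; centre at d = 0.595 m, so the parallel axis theorem gives I = 0.090455 + (4.43)(0.595)² = 1.6588 kg m².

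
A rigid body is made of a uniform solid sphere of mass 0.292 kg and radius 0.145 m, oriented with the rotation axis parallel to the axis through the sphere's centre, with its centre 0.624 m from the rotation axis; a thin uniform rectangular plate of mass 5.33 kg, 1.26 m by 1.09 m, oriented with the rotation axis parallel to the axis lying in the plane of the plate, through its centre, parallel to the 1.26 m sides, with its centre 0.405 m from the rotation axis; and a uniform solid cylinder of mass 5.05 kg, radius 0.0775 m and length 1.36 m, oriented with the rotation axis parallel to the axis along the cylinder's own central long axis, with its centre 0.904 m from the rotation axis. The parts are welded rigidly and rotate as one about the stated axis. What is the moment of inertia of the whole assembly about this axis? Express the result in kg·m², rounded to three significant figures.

5.66

Solid sphere: I_cm = (2/5)MR² = (2/5)(0.292)(0.145)² = 0.0024557 kg·m²; centre at d = 0.624 m, so I = I_cm + Md² gives I = 0.0024557 + (0.292)(0.624)² = 0.11615 kg·m².
Rectangular plate: I_cm = (1/12)Mb² = (1/12)(5.33)(1.09)² = 0.52771 kg·m²; centre at d = 0.405 m, so I = I_cm + Md² gives I = 0.52771 + (5.33)(0.405)² = 1.402 kg·m².
Solid cylinder: I_cm = (1/2)MR² = (1/2)(5.05)(0.0775)² = 0.015166 kg·m²; centre at d = 0.904 m, so I = I_cm + Md² gives I = 0.015166 + (5.05)(0.904)² = 4.1421 kg·m².
Total I = 0.11615 + 1.402 + 4.1421 = 5.6602 kg·m².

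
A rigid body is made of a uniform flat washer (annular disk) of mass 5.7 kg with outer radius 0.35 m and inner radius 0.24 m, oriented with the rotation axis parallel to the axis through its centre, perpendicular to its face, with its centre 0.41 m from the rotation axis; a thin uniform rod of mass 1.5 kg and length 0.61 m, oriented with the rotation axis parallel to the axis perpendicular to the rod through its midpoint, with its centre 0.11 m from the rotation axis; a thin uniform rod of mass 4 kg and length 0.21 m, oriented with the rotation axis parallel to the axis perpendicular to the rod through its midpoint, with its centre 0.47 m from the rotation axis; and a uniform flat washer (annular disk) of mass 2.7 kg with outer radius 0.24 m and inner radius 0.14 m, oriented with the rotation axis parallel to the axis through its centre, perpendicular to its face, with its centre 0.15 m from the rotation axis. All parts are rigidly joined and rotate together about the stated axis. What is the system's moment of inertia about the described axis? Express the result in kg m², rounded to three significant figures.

2.60

Annular disk: I_cm = (1/2)M(R²+r²) = (1/2)(5.7)[(0.35)² + (0.24)²] = 0.51328 kg m²; centre at d = 0.41 m, so the parallel axis theorem gives I = 0.51328 + (5.7)(0.41)² = 1.4715 kg m².
Thin rod: I_cm = (1/12)ML² = (1/12)(1.5)(0.61)² = 0.046512 kg m²; centre at d = 0.11 m, so the parallel axis theorem gives I = 0.046512 + (1.5)(0.11)² = 0.064662 kg m².
Thin rod: I_cm = (1/12)ML² = (1/12)(4)(0.21)² = 0.0147 kg m²; centre at d = 0.47 m, so the parallel axis theorem gives I = 0.0147 + (4)(0.47)² = 0.8983 kg m².
Annular disk: I_cm = (1/2)M(R²+r²) = (1/2)(2.7)[(0.24)² + (0.14)²] = 0.10422 kg m²; centre at d = 0.15 m, so the parallel axis theorem gives I = 0.10422 + (2.7)(0.15)² = 0.16497 kg m².
Total I = 1.4715 + 0.064662 + 0.8983 + 0.16497 = 2.5994 kg m².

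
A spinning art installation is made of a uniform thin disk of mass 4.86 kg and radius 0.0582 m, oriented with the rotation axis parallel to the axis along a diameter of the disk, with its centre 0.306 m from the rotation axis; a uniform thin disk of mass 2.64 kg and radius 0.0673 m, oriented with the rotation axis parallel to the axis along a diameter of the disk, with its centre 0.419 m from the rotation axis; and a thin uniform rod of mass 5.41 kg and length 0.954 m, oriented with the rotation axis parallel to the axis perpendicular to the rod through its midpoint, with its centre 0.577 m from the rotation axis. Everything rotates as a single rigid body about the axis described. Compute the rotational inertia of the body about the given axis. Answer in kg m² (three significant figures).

Thin disk: I_cm = (1/4)MR² = (1/4)(4.86)(0.0582)² = 0.0041155 kg m²; centre at d = 0.306 m, so I = I_cm + Md² gives I = 0.0041155 + (4.86)(0.306)² = 0.45919 kg m².
Thin disk: I_cm = (1/4)MR² = (1/4)(2.64)(0.0673)² = 0.0029893 kg m²; centre at d = 0.419 m, so I = I_cm + Md² gives I = 0.0029893 + (2.64)(0.419)² = 0.46647 kg m².
Thin rod: I_cm = (1/12)ML² = (1/12)(5.41)(0.954)² = 0.41031 kg m²; centre at d = 0.577 m, so I = I_cm + Md² gives I = 0.41031 + (5.41)(0.577)² = 2.2115 kg m².
Total I = 0.45919 + 0.46647 + 2.2115 = 3.1371 kg m².

3.14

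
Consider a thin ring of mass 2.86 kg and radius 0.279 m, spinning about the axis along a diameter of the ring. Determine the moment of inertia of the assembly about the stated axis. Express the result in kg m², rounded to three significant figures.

I_cm = (1/2)MR² = (1/2)(2.86)(0.279)² = 0.11131 kg m²; axis through the centre, so I = 0.11131 kg m².

0.111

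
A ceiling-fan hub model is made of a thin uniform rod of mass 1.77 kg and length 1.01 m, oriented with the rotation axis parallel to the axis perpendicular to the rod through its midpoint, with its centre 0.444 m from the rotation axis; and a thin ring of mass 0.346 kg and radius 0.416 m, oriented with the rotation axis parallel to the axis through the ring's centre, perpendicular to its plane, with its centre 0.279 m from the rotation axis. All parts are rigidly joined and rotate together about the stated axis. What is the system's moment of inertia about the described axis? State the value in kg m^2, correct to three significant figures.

0.586

Thin rod: I_cm = (1/12)ML² = (1/12)(1.77)(1.01)² = 0.15046 kg m^2; centre at d = 0.444 m, so I = I_cm + Md² gives I = 0.15046 + (1.77)(0.444)² = 0.4994 kg m^2.
Thin ring: I_cm = MR² = (0.346)(0.416)² = 0.059877 kg m^2; centre at d = 0.279 m, so I = I_cm + Md² gives I = 0.059877 + (0.346)(0.279)² = 0.08681 kg m^2.
Total I = 0.4994 + 0.08681 = 0.58621 kg m^2.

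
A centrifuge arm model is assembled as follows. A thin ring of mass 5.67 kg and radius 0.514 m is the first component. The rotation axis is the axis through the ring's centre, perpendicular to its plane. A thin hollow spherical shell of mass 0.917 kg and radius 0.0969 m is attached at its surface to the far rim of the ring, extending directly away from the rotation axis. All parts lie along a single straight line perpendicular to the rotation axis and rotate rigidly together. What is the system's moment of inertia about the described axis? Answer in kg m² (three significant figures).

Thin ring: I_cm = MR² = (5.67)(0.514)² = 1.498 kg m²; axis through the centre, so I = 1.498 kg m².
Spherical shell: I_cm = (2/3)MR² = (2/3)(0.917)(0.0969)² = 0.0057402 kg m²; centre at d = 0.514 + 0.0969 = 0.6109 m, so the parallel axis theorem gives I = 0.0057402 + (0.917)(0.6109)² = 0.34796 kg m².
Total I = 1.498 + 0.34796 = 1.846 kg m².

1.85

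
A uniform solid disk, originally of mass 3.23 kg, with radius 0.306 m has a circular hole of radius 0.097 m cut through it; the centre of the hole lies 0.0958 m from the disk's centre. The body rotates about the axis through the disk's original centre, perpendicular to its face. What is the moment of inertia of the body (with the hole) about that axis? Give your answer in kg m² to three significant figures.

Unpierced body about its centre: I₀ = (1/2)MR² = (1/2)(3.23)(0.306)² = 0.15122 kg m².
The removed disk has mass m = M·(r/R)² = (3.23)(0.097/0.306)² = 0.32457 kg (same uniform areal density).
Its moment of inertia about the rotation axis (parallel-axis theorem): I_hole = (1/2)mr² + md² = (1/2)(0.32457)(0.097)² + (0.32457)(0.0958)² = 0.0045057 kg m².
Treating the hole as negative mass, I = I₀ − I_hole = 0.15122 − 0.0045057 = 0.14672 kg m².

0.147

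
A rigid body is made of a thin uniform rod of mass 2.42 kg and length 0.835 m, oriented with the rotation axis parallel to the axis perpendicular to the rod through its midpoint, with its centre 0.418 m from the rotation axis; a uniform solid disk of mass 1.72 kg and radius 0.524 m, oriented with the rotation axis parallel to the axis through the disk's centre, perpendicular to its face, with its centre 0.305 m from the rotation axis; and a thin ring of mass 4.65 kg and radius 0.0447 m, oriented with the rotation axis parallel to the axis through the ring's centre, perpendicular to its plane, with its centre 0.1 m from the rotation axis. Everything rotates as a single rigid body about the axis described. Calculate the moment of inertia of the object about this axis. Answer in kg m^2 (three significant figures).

1.02

Thin rod: I_cm = (1/12)ML² = (1/12)(2.42)(0.835)² = 0.14061 kg m^2; centre at d = 0.418 m, so the parallel axis theorem gives I = 0.14061 + (2.42)(0.418)² = 0.56344 kg m^2.
Solid disk: I_cm = (1/2)MR² = (1/2)(1.72)(0.524)² = 0.23614 kg m^2; centre at d = 0.305 m, so the parallel axis theorem gives I = 0.23614 + (1.72)(0.305)² = 0.39614 kg m^2.
Thin ring: I_cm = MR² = (4.65)(0.0447)² = 0.0092911 kg m^2; centre at d = 0.1 m, so the parallel axis theorem gives I = 0.0092911 + (4.65)(0.1)² = 0.055791 kg m^2.
Total I = 0.56344 + 0.39614 + 0.055791 = 1.0154 kg m^2.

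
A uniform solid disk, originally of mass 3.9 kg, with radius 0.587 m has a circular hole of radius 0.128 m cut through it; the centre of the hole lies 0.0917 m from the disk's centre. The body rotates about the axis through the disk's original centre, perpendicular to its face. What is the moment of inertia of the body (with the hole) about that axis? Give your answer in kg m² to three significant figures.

Unpierced body about its centre: I₀ = (1/2)MR² = (1/2)(3.9)(0.587)² = 0.67191 kg m².
The removed disk has mass m = M·(r/R)² = (3.9)(0.128/0.587)² = 0.18544 kg (same uniform areal density).
Its moment of inertia about the rotation axis (parallel-axis theorem): I_hole = (1/2)mr² + md² = (1/2)(0.18544)(0.128)² + (0.18544)(0.0917)² = 0.0030785 kg m².
Treating the hole as negative mass, I = I₀ − I_hole = 0.67191 − 0.0030785 = 0.66883 kg m².

0.669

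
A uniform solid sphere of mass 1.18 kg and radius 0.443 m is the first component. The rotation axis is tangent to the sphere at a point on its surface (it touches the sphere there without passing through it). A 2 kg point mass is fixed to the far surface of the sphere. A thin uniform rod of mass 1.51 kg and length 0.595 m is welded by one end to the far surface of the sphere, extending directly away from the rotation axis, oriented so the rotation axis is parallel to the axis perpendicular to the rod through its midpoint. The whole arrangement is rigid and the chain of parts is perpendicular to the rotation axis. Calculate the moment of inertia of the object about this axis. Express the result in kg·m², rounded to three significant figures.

Solid sphere: I_cm = (2/5)MR² = (2/5)(1.18)(0.443)² = 0.09263 kg·m²; centre at d = 0.443 m, so the parallel axis theorem gives I = 0.09263 + (1.18)(0.443)² = 0.3242 kg·m².
Point mass: I_cm = 0; centre at d = 0.443 + 0.443 = 0.886 m, so the parallel axis theorem gives I = 0 + (2)(0.886)² = 1.57 kg·m².
Thin rod: I_cm = (1/12)ML² = (1/12)(1.51)(0.595)² = 0.044548 kg·m²; centre at d = 0.443 + 0.443 + 0.2975 = 1.1835 m, so the parallel axis theorem gives I = 0.044548 + (1.51)(1.1835)² = 2.1596 kg·m².
Total I = 0.3242 + 1.57 + 2.1596 = 4.0538 kg·m².

4.05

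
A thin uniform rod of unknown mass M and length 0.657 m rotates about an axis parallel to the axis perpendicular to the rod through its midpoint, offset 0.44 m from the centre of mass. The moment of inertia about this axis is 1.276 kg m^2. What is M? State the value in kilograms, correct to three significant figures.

I = I_cm + Md² = (1/12)ML² + Md² = M·[0.0833333·(0.657)² + (0.44)²] = M·0.22957.
So M = 1.276 / 0.22957 = 5.5582 kg.

5.56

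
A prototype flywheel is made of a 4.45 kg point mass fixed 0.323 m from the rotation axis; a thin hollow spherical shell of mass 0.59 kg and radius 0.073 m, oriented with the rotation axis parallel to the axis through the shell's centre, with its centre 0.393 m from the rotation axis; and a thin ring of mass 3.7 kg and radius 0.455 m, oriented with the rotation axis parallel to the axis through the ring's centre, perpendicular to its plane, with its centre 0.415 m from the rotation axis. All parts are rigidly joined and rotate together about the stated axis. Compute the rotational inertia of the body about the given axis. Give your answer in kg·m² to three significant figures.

1.96

Point mass: I_cm = 0; centre at d = 0.323 m, so I = I_cm + Md² gives I = 0 + (4.45)(0.323)² = 0.46426 kg·m².
Spherical shell: I_cm = (2/3)MR² = (2/3)(0.59)(0.073)² = 0.0020961 kg·m²; centre at d = 0.393 m, so I = I_cm + Md² gives I = 0.0020961 + (0.59)(0.393)² = 0.093221 kg·m².
Thin ring: I_cm = MR² = (3.7)(0.455)² = 0.76599 kg·m²; centre at d = 0.415 m, so I = I_cm + Md² gives I = 0.76599 + (3.7)(0.415)² = 1.4032 kg·m².
Total I = 0.46426 + 0.093221 + 1.4032 = 1.9607 kg·m².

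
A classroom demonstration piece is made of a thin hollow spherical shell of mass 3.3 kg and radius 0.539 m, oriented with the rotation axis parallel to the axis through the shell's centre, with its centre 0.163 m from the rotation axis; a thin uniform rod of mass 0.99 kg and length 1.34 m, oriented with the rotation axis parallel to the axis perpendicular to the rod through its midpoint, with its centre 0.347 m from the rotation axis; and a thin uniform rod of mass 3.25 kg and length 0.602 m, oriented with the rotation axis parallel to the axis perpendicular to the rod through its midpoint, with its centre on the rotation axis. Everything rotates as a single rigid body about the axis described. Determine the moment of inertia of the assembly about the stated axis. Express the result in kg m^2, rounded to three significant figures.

Spherical shell: I_cm = (2/3)MR² = (2/3)(3.3)(0.539)² = 0.63915 kg m^2; centre at d = 0.163 m, so I = I_cm + Md² gives I = 0.63915 + (3.3)(0.163)² = 0.72682 kg m^2.
Thin rod: I_cm = (1/12)ML² = (1/12)(0.99)(1.34)² = 0.14814 kg m^2; centre at d = 0.347 m, so I = I_cm + Md² gives I = 0.14814 + (0.99)(0.347)² = 0.26734 kg m^2.
Thin rod: I_cm = (1/12)ML² = (1/12)(3.25)(0.602)² = 0.098151 kg m^2; axis through the centre, so I = 0.098151 kg m^2.
Total I = 0.72682 + 0.26734 + 0.098151 = 1.0923 kg m^2.

1.09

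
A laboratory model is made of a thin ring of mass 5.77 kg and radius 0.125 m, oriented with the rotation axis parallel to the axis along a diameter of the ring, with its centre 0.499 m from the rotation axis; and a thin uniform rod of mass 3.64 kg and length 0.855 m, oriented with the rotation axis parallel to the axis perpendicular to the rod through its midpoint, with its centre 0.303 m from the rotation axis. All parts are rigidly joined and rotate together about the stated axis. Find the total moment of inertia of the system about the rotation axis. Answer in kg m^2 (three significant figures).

2.04

Thin ring: I_cm = (1/2)MR² = (1/2)(5.77)(0.125)² = 0.045078 kg m^2; centre at d = 0.499 m, so I = I_cm + Md² gives I = 0.045078 + (5.77)(0.499)² = 1.4818 kg m^2.
Thin rod: I_cm = (1/12)ML² = (1/12)(3.64)(0.855)² = 0.22174 kg m^2; centre at d = 0.303 m, so I = I_cm + Md² gives I = 0.22174 + (3.64)(0.303)² = 0.55593 kg m^2.
Total I = 1.4818 + 0.55593 = 2.0377 kg m^2.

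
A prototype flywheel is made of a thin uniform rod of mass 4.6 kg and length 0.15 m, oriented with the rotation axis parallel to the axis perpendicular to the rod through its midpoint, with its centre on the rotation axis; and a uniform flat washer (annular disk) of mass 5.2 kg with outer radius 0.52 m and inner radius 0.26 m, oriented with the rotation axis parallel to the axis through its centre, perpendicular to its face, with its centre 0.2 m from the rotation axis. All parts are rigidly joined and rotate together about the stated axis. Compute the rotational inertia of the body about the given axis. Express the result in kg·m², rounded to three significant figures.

1.10

Thin rod: I_cm = (1/12)ML² = (1/12)(4.6)(0.15)² = 0.008625 kg·m²; axis through the centre, so I = 0.008625 kg·m².
Annular disk: I_cm = (1/2)M(R²+r²) = (1/2)(5.2)[(0.52)² + (0.26)²] = 0.8788 kg·m²; centre at d = 0.2 m, so I = I_cm + Md² gives I = 0.8788 + (5.2)(0.2)² = 1.0868 kg·m².
Total I = 0.008625 + 1.0868 = 1.0954 kg·m².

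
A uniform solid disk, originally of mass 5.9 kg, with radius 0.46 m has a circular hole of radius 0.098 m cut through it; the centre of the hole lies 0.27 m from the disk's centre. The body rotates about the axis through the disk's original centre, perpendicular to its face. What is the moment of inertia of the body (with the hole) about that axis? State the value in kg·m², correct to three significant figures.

0.603

Unpierced body about its centre: I₀ = (1/2)MR² = (1/2)(5.9)(0.46)² = 0.62422 kg·m².
The removed disk has mass m = M·(r/R)² = (5.9)(0.098/0.46)² = 0.26779 kg (same uniform areal density).
Its moment of inertia about the rotation axis (parallel-axis theorem): I_hole = (1/2)mr² + md² = (1/2)(0.26779)(0.098)² + (0.26779)(0.27)² = 0.020808 kg·m².
Treating the hole as negative mass, I = I₀ − I_hole = 0.62422 − 0.020808 = 0.60341 kg·m².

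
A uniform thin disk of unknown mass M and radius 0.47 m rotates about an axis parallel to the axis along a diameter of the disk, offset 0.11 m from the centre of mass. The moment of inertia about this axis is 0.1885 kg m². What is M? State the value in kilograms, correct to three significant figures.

2.80

I = I_cm + Md² = (1/4)MR² + Md² = M·[0.25·(0.47)² + (0.11)²] = M·0.067325.
So M = 0.1885 / 0.067325 = 2.7999 kg.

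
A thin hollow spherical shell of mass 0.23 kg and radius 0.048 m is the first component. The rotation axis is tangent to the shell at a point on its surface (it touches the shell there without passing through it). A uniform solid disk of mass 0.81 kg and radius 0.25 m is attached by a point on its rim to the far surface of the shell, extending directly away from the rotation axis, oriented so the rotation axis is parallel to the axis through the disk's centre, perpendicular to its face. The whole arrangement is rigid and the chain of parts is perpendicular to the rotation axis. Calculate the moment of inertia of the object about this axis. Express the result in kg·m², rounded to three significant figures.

Spherical shell: I_cm = (2/3)MR² = (2/3)(0.23)(0.048)² = 0.00035328 kg·m²; centre at d = 0.048 m, so I = I_cm + Md² gives I = 0.00035328 + (0.23)(0.048)² = 0.0008832 kg·m².
Solid disk: I_cm = (1/2)MR² = (1/2)(0.81)(0.25)² = 0.025313 kg·m²; centre at d = 0.048 + 0.048 + 0.25 = 0.346 m, so I = I_cm + Md² gives I = 0.025313 + (0.81)(0.346)² = 0.12228 kg·m².
Total I = 0.0008832 + 0.12228 = 0.12317 kg·m².

0.123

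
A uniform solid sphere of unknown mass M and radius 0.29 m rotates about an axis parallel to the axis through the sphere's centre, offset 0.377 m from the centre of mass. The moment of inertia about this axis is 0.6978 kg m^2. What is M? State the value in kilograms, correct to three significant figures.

3.97

I = I_cm + Md² = (2/5)MR² + Md² = M·[0.4·(0.29)² + (0.377)²] = M·0.17577.
So M = 0.6978 / 0.17577 = 3.97 kg.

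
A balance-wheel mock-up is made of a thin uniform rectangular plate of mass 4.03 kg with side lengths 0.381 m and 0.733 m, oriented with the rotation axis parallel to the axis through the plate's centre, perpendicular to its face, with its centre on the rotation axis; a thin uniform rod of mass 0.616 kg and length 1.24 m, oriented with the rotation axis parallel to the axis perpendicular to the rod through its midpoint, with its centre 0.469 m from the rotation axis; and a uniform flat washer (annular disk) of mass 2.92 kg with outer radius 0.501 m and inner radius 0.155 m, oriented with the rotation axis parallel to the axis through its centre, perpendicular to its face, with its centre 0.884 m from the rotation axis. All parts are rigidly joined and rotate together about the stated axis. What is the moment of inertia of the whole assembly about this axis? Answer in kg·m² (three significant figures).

Rectangular plate: I_cm = (1/12)M(a²+b²) = (1/12)(4.03)[(0.381)² + (0.733)²] = 0.22919 kg·m²; axis through the centre, so I = 0.22919 kg·m².
Thin rod: I_cm = (1/12)ML² = (1/12)(0.616)(1.24)² = 0.07893 kg·m²; centre at d = 0.469 m, so I = I_cm + Md² gives I = 0.07893 + (0.616)(0.469)² = 0.21443 kg·m².
Annular disk: I_cm = (1/2)M(R²+r²) = (1/2)(2.92)[(0.501)² + (0.155)²] = 0.40154 kg·m²; centre at d = 0.884 m, so I = I_cm + Md² gives I = 0.40154 + (2.92)(0.884)² = 2.6834 kg·m².
Total I = 0.22919 + 0.21443 + 2.6834 = 3.127 kg·m².

3.13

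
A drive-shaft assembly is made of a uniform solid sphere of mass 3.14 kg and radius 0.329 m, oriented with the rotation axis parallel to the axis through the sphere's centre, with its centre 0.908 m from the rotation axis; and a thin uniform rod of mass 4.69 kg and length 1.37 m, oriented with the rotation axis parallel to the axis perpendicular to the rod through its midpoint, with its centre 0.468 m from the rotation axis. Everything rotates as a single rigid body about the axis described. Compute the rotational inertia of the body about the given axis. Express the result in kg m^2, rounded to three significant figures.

4.49

Solid sphere: I_cm = (2/5)MR² = (2/5)(3.14)(0.329)² = 0.13595 kg m^2; centre at d = 0.908 m, so the parallel axis theorem gives I = 0.13595 + (3.14)(0.908)² = 2.7248 kg m^2.
Thin rod: I_cm = (1/12)ML² = (1/12)(4.69)(1.37)² = 0.73356 kg m^2; centre at d = 0.468 m, so the parallel axis theorem gives I = 0.73356 + (4.69)(0.468)² = 1.7608 kg m^2.
Total I = 2.7248 + 1.7608 = 4.4855 kg m^2.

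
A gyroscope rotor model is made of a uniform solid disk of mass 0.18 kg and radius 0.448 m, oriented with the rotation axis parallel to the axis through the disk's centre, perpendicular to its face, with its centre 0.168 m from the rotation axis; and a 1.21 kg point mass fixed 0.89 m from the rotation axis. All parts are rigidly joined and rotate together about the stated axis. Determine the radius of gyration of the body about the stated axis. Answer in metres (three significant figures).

Solid disk: I_cm = (1/2)MR² = (1/2)(0.18)(0.448)² = 0.018063 kg·m²; centre at d = 0.168 m, so I = I_cm + Md² gives I = 0.018063 + (0.18)(0.168)² = 0.023144 kg·m².
Point mass: I_cm = 0; centre at d = 0.89 m, so I = I_cm + Md² gives I = 0 + (1.21)(0.89)² = 0.95844 kg·m².
Total I = 0.98158 kg·m²; total mass M = 1.39 kg.
k = √(I/M) = √(0.98158/1.39) = 0.84034 m.

0.840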